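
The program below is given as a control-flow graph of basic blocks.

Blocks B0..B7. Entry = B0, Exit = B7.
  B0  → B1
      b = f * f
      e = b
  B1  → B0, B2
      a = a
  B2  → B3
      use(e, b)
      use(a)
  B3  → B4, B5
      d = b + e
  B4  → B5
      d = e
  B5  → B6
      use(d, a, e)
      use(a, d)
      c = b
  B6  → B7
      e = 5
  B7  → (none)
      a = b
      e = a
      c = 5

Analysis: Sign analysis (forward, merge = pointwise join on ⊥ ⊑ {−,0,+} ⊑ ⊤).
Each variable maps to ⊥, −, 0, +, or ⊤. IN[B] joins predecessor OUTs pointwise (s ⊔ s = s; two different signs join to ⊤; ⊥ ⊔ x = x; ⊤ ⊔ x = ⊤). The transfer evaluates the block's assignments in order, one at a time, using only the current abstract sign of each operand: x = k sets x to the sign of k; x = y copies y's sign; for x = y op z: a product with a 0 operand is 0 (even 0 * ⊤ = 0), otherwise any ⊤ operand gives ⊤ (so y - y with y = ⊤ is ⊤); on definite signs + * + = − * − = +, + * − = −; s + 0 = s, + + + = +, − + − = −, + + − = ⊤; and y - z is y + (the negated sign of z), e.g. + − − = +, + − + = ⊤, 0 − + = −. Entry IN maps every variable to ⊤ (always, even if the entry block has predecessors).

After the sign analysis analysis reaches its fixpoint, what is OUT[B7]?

Fixpoint table:
  B0:   IN=(all ⊤)   OUT=(all ⊤)
  B1:   IN=(all ⊤)   OUT=(all ⊤)
  B2:   IN=(all ⊤)   OUT=(all ⊤)
  B3:   IN=(all ⊤)   OUT=(all ⊤)
  B4:   IN=(all ⊤)   OUT=(all ⊤)
  B5:   IN=(all ⊤)   OUT=(all ⊤)
  B6:   IN=(all ⊤)   OUT={e:+; rest ⊤}
  B7:   IN={e:+; rest ⊤}   OUT={c:+; rest ⊤}

Merge at B7: IN[B7] = OUT[B6] = {a: ⊤, b: ⊤, c: ⊤, d: ⊤, e: +, f: ⊤}
Applying B7's transfer function to that IN value gives OUT[B7] (row B7 above).

Answer: {a: ⊤, b: ⊤, c: +, d: ⊤, e: ⊤, f: ⊤}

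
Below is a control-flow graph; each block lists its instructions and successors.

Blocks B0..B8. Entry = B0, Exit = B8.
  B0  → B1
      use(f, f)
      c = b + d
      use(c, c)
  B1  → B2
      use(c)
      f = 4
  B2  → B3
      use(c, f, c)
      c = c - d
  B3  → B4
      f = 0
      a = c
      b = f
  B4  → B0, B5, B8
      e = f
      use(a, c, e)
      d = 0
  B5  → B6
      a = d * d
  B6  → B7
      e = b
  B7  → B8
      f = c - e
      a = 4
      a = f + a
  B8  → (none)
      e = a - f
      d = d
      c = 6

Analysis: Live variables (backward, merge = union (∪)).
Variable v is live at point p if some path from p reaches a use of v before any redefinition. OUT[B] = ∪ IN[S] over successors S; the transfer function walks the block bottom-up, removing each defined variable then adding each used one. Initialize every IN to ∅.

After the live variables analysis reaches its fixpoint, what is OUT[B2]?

Per-block solution:
  B0: | IN={b, d, f} | OUT={c, d}
  B1: | IN={c, d} | OUT={c, d, f}
  B2: | IN={c, d, f} | OUT={c}
  B3: | IN={c} | OUT={a, b, c, f}
  B4: | IN={a, b, c, f} | OUT={a, b, c, d, f}
  B5: | IN={b, c, d} | OUT={b, c, d}
  B6: | IN={b, c, d} | OUT={c, d, e}
  B7: | IN={c, d, e} | OUT={a, d, f}
  B8: | IN={a, d, f} | OUT={}

Merge at B2: OUT[B2] = IN[B3] = {c}

Answer: {c}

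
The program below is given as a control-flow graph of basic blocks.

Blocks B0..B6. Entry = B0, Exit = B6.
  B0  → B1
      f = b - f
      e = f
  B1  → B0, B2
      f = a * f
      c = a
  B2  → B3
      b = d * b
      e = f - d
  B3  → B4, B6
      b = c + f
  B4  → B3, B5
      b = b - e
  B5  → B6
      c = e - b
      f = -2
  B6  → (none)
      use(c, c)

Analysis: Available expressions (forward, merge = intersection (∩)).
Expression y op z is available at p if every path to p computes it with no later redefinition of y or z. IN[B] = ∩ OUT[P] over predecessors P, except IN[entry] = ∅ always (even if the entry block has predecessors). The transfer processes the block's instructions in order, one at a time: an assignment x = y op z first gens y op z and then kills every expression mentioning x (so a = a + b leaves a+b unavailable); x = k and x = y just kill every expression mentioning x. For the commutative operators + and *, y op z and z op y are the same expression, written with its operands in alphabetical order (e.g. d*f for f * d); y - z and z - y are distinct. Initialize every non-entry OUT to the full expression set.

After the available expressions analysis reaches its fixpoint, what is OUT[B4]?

Converged values:
  B0: | IN={} | OUT={}
  B1: | IN={} | OUT={}
  B2: | IN={} | OUT={f-d}
  B3: | IN={f-d} | OUT={c+f, f-d}
  B4: | IN={c+f, f-d} | OUT={c+f, f-d}
  B5: | IN={c+f, f-d} | OUT={e-b}
  B6: | IN={} | OUT={}

Merge at B4: IN[B4] = OUT[B3] = {c+f, f-d}
Applying B4's transfer function to that IN value gives OUT[B4] (row B4 above).

Answer: {c+f, f-d}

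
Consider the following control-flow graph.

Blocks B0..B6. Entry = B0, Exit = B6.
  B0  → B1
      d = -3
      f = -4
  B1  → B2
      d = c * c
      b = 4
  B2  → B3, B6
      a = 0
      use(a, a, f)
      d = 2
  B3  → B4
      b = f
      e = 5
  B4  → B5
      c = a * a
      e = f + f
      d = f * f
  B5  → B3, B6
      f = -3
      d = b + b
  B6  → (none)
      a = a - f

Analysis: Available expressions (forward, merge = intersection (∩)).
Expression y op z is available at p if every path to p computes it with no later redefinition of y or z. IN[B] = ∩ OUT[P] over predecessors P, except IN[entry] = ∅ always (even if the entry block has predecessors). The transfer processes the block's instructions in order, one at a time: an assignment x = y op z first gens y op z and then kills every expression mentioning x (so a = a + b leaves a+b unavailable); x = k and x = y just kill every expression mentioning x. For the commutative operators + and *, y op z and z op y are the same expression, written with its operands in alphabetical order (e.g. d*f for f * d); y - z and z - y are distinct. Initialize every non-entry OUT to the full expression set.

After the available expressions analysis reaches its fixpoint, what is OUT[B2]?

Converged values:
  B0:  IN={}  OUT={}
  B1:  IN={}  OUT={c*c}
  B2:  IN={c*c}  OUT={c*c}
  B3:  IN={}  OUT={}
  B4:  IN={}  OUT={a*a, f*f, f+f}
  B5:  IN={a*a, f*f, f+f}  OUT={a*a, b+b}
  B6:  IN={}  OUT={}

Merge at B2: IN[B2] = OUT[B1] = {c*c}
Applying B2's transfer function to that IN value gives OUT[B2] (row B2 above).

Answer: {c*c}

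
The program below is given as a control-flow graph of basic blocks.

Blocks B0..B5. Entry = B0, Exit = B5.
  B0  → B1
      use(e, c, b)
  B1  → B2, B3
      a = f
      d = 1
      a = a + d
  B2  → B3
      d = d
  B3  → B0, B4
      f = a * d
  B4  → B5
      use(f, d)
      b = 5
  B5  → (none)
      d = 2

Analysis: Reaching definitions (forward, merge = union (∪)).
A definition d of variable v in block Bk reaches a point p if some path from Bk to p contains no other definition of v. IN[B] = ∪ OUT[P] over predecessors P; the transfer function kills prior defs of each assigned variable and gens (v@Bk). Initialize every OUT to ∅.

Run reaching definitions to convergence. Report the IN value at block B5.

Per-block solution:
  B0:   IN={a@B1, d@B1, d@B2, f@B3}   OUT={a@B1, d@B1, d@B2, f@B3}
  B1:   IN={a@B1, d@B1, d@B2, f@B3}   OUT={a@B1, d@B1, f@B3}
  B2:   IN={a@B1, d@B1, f@B3}   OUT={a@B1, d@B2, f@B3}
  B3:   IN={a@B1, d@B1, d@B2, f@B3}   OUT={a@B1, d@B1, d@B2, f@B3}
  B4:   IN={a@B1, d@B1, d@B2, f@B3}   OUT={a@B1, b@B4, d@B1, d@B2, f@B3}
  B5:   IN={a@B1, b@B4, d@B1, d@B2, f@B3}   OUT={a@B1, b@B4, d@B5, f@B3}

Merge at B5: IN[B5] = OUT[B4] = {a@B1, b@B4, d@B1, d@B2, f@B3}

Answer: {a@B1, b@B4, d@B1, d@B2, f@B3}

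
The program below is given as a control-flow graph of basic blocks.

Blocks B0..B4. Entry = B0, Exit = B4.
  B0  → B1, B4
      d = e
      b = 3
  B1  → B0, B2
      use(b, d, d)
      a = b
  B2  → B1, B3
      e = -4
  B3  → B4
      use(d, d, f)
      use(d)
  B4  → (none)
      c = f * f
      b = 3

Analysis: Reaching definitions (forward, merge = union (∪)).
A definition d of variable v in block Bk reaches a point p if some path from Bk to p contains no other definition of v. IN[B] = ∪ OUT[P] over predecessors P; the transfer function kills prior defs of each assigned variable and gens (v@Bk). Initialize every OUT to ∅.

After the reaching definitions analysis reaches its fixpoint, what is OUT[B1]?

Per-block solution:
  B0:   IN={a@B1, b@B0, d@B0, e@B2}   OUT={a@B1, b@B0, d@B0, e@B2}
  B1:   IN={a@B1, b@B0, d@B0, e@B2}   OUT={a@B1, b@B0, d@B0, e@B2}
  B2:   IN={a@B1, b@B0, d@B0, e@B2}   OUT={a@B1, b@B0, d@B0, e@B2}
  B3:   IN={a@B1, b@B0, d@B0, e@B2}   OUT={a@B1, b@B0, d@B0, e@B2}
  B4:   IN={a@B1, b@B0, d@B0, e@B2}   OUT={a@B1, b@B4, c@B4, d@B0, e@B2}

Merge at B1: IN[B1] = OUT[B0] ⊔ OUT[B2] = {a@B1, b@B0, d@B0, e@B2}
Applying B1's transfer function to that IN value gives OUT[B1] (row B1 above).

Answer: {a@B1, b@B0, d@B0, e@B2}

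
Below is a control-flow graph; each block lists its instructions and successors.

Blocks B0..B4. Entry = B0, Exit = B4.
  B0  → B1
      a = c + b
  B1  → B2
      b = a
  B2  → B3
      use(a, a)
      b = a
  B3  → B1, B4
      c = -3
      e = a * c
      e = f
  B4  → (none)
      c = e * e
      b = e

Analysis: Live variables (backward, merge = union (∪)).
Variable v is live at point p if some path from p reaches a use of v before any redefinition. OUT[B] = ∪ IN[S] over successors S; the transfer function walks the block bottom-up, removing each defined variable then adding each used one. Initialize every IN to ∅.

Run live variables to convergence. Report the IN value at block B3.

Per-block solution:
  B0:  IN={b, c, f}  OUT={a, f}
  B1:  IN={a, f}  OUT={a, f}
  B2:  IN={a, f}  OUT={a, f}
  B3:  IN={a, f}  OUT={a, e, f}
  B4:  IN={e}  OUT={}

Merge at B3: OUT[B3] = IN[B1] ⊔ IN[B4] = {a, e, f}
Applying B3's transfer function to that OUT value gives IN[B3] (row B3 above).

Answer: {a, f}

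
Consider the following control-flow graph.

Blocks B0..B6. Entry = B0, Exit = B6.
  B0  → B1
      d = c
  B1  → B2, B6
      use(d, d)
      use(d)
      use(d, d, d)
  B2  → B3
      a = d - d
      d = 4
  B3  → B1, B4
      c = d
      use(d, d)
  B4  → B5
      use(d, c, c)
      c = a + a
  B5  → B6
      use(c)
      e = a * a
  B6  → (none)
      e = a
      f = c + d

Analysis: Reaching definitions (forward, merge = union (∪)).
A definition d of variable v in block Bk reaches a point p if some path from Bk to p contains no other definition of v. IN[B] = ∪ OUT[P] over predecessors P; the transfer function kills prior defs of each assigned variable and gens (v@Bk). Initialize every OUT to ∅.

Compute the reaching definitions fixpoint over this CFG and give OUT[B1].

Fixpoint table:
  B0:   IN={}   OUT={d@B0}
  B1:   IN={a@B2, c@B3, d@B0, d@B2}   OUT={a@B2, c@B3, d@B0, d@B2}
  B2:   IN={a@B2, c@B3, d@B0, d@B2}   OUT={a@B2, c@B3, d@B2}
  B3:   IN={a@B2, c@B3, d@B2}   OUT={a@B2, c@B3, d@B2}
  B4:   IN={a@B2, c@B3, d@B2}   OUT={a@B2, c@B4, d@B2}
  B5:   IN={a@B2, c@B4, d@B2}   OUT={a@B2, c@B4, d@B2, e@B5}
  B6:   IN={a@B2, c@B3, c@B4, d@B0, d@B2, e@B5}   OUT={a@B2, c@B3, c@B4, d@B0, d@B2, e@B6, f@B6}

Merge at B1: IN[B1] = OUT[B0] ⊔ OUT[B3] = {a@B2, c@B3, d@B0, d@B2}
Applying B1's transfer function to that IN value gives OUT[B1] (row B1 above).

Answer: {a@B2, c@B3, d@B0, d@B2}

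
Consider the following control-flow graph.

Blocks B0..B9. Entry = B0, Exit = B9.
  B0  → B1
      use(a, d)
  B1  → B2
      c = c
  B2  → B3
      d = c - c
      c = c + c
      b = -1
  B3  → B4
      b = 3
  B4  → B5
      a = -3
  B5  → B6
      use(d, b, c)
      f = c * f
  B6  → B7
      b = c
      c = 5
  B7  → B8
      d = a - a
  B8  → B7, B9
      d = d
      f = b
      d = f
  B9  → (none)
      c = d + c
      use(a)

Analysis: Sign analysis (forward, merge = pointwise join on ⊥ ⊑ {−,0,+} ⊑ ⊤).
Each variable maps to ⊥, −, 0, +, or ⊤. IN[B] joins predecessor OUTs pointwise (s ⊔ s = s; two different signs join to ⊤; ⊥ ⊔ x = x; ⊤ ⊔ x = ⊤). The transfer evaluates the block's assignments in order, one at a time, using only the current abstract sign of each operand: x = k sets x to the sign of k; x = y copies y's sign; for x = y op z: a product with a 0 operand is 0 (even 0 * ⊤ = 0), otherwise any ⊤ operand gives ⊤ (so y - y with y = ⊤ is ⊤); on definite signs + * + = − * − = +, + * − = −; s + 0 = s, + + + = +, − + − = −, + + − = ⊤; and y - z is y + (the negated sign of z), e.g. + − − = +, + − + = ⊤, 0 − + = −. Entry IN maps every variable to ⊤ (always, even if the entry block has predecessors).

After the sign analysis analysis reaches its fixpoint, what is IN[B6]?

Answer: {a: -, b: +, c: ⊤, d: ⊤, e: ⊤, f: ⊤}

Derivation:
Per-block solution:
  B0: | IN=(all ⊤) | OUT=(all ⊤)
  B1: | IN=(all ⊤) | OUT=(all ⊤)
  B2: | IN=(all ⊤) | OUT={b:-; rest ⊤}
  B3: | IN={b:-; rest ⊤} | OUT={b:+; rest ⊤}
  B4: | IN={b:+; rest ⊤} | OUT={a:-, b:+; rest ⊤}
  B5: | IN={a:-, b:+; rest ⊤} | OUT={a:-, b:+; rest ⊤}
  B6: | IN={a:-, b:+; rest ⊤} | OUT={a:-, c:+; rest ⊤}
  B7: | IN={a:-, c:+; rest ⊤} | OUT={a:-, c:+; rest ⊤}
  B8: | IN={a:-, c:+; rest ⊤} | OUT={a:-, c:+; rest ⊤}
  B9: | IN={a:-, c:+; rest ⊤} | OUT={a:-; rest ⊤}

Merge at B6: IN[B6] = OUT[B5] = {a: -, b: +, c: ⊤, d: ⊤, e: ⊤, f: ⊤}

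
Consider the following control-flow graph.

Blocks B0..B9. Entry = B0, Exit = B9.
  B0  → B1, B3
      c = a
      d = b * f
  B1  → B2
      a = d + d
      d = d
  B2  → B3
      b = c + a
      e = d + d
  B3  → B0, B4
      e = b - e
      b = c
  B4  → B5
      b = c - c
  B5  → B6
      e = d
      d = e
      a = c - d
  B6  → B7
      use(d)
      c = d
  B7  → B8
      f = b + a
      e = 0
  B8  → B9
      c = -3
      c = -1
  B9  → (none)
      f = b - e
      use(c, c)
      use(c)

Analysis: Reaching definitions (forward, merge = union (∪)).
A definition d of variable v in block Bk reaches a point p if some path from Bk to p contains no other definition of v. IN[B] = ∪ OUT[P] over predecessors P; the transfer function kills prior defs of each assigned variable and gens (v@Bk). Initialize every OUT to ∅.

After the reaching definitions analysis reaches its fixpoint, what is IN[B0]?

Per-block solution:
  B0: | IN={a@B1, b@B3, c@B0, d@B0, d@B1, e@B3} | OUT={a@B1, b@B3, c@B0, d@B0, e@B3}
  B1: | IN={a@B1, b@B3, c@B0, d@B0, e@B3} | OUT={a@B1, b@B3, c@B0, d@B1, e@B3}
  B2: | IN={a@B1, b@B3, c@B0, d@B1, e@B3} | OUT={a@B1, b@B2, c@B0, d@B1, e@B2}
  B3: | IN={a@B1, b@B2, b@B3, c@B0, d@B0, d@B1, e@B2, e@B3} | OUT={a@B1, b@B3, c@B0, d@B0, d@B1, e@B3}
  B4: | IN={a@B1, b@B3, c@B0, d@B0, d@B1, e@B3} | OUT={a@B1, b@B4, c@B0, d@B0, d@B1, e@B3}
  B5: | IN={a@B1, b@B4, c@B0, d@B0, d@B1, e@B3} | OUT={a@B5, b@B4, c@B0, d@B5, e@B5}
  B6: | IN={a@B5, b@B4, c@B0, d@B5, e@B5} | OUT={a@B5, b@B4, c@B6, d@B5, e@B5}
  B7: | IN={a@B5, b@B4, c@B6, d@B5, e@B5} | OUT={a@B5, b@B4, c@B6, d@B5, e@B7, f@B7}
  B8: | IN={a@B5, b@B4, c@B6, d@B5, e@B7, f@B7} | OUT={a@B5, b@B4, c@B8, d@B5, e@B7, f@B7}
  B9: | IN={a@B5, b@B4, c@B8, d@B5, e@B7, f@B7} | OUT={a@B5, b@B4, c@B8, d@B5, e@B7, f@B9}

Merge at B0 (entry node, so the boundary value {} is joined with the incoming edge(s)): IN[B0] = {} ⊔ OUT[B3] = {a@B1, b@B3, c@B0, d@B0, d@B1, e@B3}

Answer: {a@B1, b@B3, c@B0, d@B0, d@B1, e@B3}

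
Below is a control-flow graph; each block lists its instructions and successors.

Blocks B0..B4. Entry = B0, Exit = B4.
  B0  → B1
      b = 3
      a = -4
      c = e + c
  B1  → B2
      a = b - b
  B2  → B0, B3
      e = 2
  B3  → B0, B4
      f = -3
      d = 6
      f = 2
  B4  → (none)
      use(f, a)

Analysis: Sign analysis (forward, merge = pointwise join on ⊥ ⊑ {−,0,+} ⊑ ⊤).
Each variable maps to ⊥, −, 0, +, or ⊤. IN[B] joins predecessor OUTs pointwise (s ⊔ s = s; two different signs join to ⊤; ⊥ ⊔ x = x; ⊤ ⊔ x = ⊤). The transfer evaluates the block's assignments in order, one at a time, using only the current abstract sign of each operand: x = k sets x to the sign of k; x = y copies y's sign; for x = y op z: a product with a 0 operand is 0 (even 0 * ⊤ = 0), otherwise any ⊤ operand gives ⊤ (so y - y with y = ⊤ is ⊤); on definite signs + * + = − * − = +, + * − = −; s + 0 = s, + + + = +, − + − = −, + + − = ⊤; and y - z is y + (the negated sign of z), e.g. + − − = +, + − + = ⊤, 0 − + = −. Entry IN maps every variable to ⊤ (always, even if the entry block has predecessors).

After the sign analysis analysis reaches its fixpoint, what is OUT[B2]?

Answer: {a: ⊤, b: +, c: ⊤, d: ⊤, e: +, f: ⊤}

Working:
Converged values:
  B0: | IN=(all ⊤) | OUT={a:-, b:+; rest ⊤}
  B1: | IN={a:-, b:+; rest ⊤} | OUT={b:+; rest ⊤}
  B2: | IN={b:+; rest ⊤} | OUT={b:+, e:+; rest ⊤}
  B3: | IN={b:+, e:+; rest ⊤} | OUT={b:+, d:+, e:+, f:+; rest ⊤}
  B4: | IN={b:+, d:+, e:+, f:+; rest ⊤} | OUT={b:+, d:+, e:+, f:+; rest ⊤}

Merge at B2: IN[B2] = OUT[B1] = {a: ⊤, b: +, c: ⊤, d: ⊤, e: ⊤, f: ⊤}
Applying B2's transfer function to that IN value gives OUT[B2] (row B2 above).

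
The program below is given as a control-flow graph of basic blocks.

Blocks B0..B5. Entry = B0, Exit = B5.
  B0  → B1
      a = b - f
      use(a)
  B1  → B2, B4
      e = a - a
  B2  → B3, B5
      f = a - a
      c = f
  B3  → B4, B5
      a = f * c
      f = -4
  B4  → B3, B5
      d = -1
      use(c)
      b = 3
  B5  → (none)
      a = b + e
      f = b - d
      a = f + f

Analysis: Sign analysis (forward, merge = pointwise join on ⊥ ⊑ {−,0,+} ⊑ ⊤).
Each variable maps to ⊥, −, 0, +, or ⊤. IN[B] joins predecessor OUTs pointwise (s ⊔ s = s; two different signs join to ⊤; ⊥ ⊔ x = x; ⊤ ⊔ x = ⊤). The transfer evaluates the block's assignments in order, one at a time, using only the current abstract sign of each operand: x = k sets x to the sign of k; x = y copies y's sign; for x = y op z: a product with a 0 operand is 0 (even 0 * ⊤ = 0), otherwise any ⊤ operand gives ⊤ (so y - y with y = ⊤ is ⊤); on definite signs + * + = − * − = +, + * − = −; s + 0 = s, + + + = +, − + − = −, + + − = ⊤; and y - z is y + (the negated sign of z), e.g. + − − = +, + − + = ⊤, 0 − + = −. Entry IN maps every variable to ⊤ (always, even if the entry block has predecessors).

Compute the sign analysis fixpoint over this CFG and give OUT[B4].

Answer: {a: ⊤, b: +, c: ⊤, d: -, e: ⊤, f: ⊤}

Working:
Per-block solution:
  B0:  IN=(all ⊤)  OUT=(all ⊤)
  B1:  IN=(all ⊤)  OUT=(all ⊤)
  B2:  IN=(all ⊤)  OUT=(all ⊤)
  B3:  IN=(all ⊤)  OUT={f:-; rest ⊤}
  B4:  IN=(all ⊤)  OUT={b:+, d:-; rest ⊤}
  B5:  IN=(all ⊤)  OUT=(all ⊤)

Merge at B4: IN[B4] = OUT[B1] ⊔ OUT[B3] = {a: ⊤, b: ⊤, c: ⊤, d: ⊤, e: ⊤, f: ⊤}
Applying B4's transfer function to that IN value gives OUT[B4] (row B4 above).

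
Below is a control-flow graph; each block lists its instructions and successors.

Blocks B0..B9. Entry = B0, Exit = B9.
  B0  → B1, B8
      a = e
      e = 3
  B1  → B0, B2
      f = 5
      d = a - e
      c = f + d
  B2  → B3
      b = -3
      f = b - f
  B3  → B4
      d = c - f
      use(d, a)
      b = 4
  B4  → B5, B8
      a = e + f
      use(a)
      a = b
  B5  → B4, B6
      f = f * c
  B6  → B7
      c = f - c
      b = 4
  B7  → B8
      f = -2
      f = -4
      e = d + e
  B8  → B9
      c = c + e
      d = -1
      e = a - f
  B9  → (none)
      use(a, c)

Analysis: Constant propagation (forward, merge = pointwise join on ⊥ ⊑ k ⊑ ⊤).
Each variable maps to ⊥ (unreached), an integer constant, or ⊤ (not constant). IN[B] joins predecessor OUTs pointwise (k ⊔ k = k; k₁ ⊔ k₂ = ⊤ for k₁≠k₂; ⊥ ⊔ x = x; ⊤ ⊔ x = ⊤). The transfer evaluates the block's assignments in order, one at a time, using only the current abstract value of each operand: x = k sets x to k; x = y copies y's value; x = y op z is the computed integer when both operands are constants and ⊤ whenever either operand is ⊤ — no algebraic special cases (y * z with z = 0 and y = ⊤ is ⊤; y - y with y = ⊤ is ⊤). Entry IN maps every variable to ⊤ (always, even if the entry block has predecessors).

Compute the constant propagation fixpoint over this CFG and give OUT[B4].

Per-block solution:
  B0:   IN=(all ⊤)   OUT={e:3; rest ⊤}
  B1:   IN={e:3; rest ⊤}   OUT={e:3, f:5; rest ⊤}
  B2:   IN={e:3, f:5; rest ⊤}   OUT={b:-3, e:3, f:-8; rest ⊤}
  B3:   IN={b:-3, e:3, f:-8; rest ⊤}   OUT={b:4, e:3, f:-8; rest ⊤}
  B4:   IN={b:4, e:3; rest ⊤}   OUT={a:4, b:4, e:3; rest ⊤}
  B5:   IN={a:4, b:4, e:3; rest ⊤}   OUT={a:4, b:4, e:3; rest ⊤}
  B6:   IN={a:4, b:4, e:3; rest ⊤}   OUT={a:4, b:4, e:3; rest ⊤}
  B7:   IN={a:4, b:4, e:3; rest ⊤}   OUT={a:4, b:4, f:-4; rest ⊤}
  B8:   IN=(all ⊤)   OUT={d:-1; rest ⊤}
  B9:   IN={d:-1; rest ⊤}   OUT={d:-1; rest ⊤}

Merge at B4: IN[B4] = OUT[B3] ⊔ OUT[B5] = {a: ⊤, b: 4, c: ⊤, d: ⊤, e: 3, f: ⊤}
Applying B4's transfer function to that IN value gives OUT[B4] (row B4 above).

Answer: {a: 4, b: 4, c: ⊤, d: ⊤, e: 3, f: ⊤}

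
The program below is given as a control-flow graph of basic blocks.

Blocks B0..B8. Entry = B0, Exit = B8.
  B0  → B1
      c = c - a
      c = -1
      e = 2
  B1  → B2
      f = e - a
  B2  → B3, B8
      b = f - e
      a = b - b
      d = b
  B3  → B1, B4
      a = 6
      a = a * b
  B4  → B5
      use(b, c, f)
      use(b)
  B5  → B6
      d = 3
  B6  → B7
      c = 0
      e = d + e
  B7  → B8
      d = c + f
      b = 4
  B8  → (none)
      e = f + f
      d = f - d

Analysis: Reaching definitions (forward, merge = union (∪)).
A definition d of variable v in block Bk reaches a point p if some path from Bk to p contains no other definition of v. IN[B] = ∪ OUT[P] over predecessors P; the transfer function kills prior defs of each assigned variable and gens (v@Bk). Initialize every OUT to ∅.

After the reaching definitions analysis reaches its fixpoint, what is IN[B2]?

Per-block solution:
  B0: | IN={} | OUT={c@B0, e@B0}
  B1: | IN={a@B3, b@B2, c@B0, d@B2, e@B0, f@B1} | OUT={a@B3, b@B2, c@B0, d@B2, e@B0, f@B1}
  B2: | IN={a@B3, b@B2, c@B0, d@B2, e@B0, f@B1} | OUT={a@B2, b@B2, c@B0, d@B2, e@B0, f@B1}
  B3: | IN={a@B2, b@B2, c@B0, d@B2, e@B0, f@B1} | OUT={a@B3, b@B2, c@B0, d@B2, e@B0, f@B1}
  B4: | IN={a@B3, b@B2, c@B0, d@B2, e@B0, f@B1} | OUT={a@B3, b@B2, c@B0, d@B2, e@B0, f@B1}
  B5: | IN={a@B3, b@B2, c@B0, d@B2, e@B0, f@B1} | OUT={a@B3, b@B2, c@B0, d@B5, e@B0, f@B1}
  B6: | IN={a@B3, b@B2, c@B0, d@B5, e@B0, f@B1} | OUT={a@B3, b@B2, c@B6, d@B5, e@B6, f@B1}
  B7: | IN={a@B3, b@B2, c@B6, d@B5, e@B6, f@B1} | OUT={a@B3, b@B7, c@B6, d@B7, e@B6, f@B1}
  B8: | IN={a@B2, a@B3, b@B2, b@B7, c@B0, c@B6, d@B2, d@B7, e@B0, e@B6, f@B1} | OUT={a@B2, a@B3, b@B2, b@B7, c@B0, c@B6, d@B8, e@B8, f@B1}

Merge at B2: IN[B2] = OUT[B1] = {a@B3, b@B2, c@B0, d@B2, e@B0, f@B1}

Answer: {a@B3, b@B2, c@B0, d@B2, e@B0, f@B1}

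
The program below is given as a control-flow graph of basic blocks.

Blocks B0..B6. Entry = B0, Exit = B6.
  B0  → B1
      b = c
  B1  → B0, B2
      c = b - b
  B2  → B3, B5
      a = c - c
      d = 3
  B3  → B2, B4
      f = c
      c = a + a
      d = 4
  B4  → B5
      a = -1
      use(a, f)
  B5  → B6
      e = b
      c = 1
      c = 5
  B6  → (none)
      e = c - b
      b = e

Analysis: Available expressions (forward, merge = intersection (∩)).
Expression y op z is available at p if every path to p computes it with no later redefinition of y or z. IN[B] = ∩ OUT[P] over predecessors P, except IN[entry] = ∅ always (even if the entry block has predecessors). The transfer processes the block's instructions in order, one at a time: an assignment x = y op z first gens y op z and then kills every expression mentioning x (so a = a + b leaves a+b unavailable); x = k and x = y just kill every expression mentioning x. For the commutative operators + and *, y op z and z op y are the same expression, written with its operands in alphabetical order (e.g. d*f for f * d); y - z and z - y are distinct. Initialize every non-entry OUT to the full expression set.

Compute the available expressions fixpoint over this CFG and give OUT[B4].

Per-block solution:
  B0:  IN={}  OUT={}
  B1:  IN={}  OUT={b-b}
  B2:  IN={b-b}  OUT={b-b, c-c}
  B3:  IN={b-b, c-c}  OUT={a+a, b-b}
  B4:  IN={a+a, b-b}  OUT={b-b}
  B5:  IN={b-b}  OUT={b-b}
  B6:  IN={b-b}  OUT={}

Merge at B4: IN[B4] = OUT[B3] = {a+a, b-b}
Applying B4's transfer function to that IN value gives OUT[B4] (row B4 above).

Answer: {b-b}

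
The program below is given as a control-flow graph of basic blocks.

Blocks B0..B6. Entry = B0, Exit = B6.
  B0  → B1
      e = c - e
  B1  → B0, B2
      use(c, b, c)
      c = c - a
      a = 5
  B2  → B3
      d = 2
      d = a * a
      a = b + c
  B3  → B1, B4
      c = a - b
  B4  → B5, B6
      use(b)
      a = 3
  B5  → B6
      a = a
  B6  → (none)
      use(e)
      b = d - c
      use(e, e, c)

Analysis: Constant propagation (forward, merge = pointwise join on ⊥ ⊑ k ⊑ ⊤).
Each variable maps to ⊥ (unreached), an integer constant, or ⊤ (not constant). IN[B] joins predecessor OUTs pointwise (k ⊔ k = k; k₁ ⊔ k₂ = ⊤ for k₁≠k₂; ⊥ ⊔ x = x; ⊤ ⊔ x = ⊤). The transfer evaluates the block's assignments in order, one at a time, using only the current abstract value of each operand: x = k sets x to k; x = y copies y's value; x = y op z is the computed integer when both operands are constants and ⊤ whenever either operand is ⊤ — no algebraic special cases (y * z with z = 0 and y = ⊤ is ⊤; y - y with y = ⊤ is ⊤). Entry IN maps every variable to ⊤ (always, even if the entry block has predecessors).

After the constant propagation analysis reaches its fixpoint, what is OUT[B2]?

Answer: {a: ⊤, b: ⊤, c: ⊤, d: 25, e: ⊤, f: ⊤}

Derivation:
Converged values:
  B0:   IN=(all ⊤)   OUT=(all ⊤)
  B1:   IN=(all ⊤)   OUT={a:5; rest ⊤}
  B2:   IN={a:5; rest ⊤}   OUT={d:25; rest ⊤}
  B3:   IN={d:25; rest ⊤}   OUT={d:25; rest ⊤}
  B4:   IN={d:25; rest ⊤}   OUT={a:3, d:25; rest ⊤}
  B5:   IN={a:3, d:25; rest ⊤}   OUT={a:3, d:25; rest ⊤}
  B6:   IN={a:3, d:25; rest ⊤}   OUT={a:3, d:25; rest ⊤}

Merge at B2: IN[B2] = OUT[B1] = {a: 5, b: ⊤, c: ⊤, d: ⊤, e: ⊤, f: ⊤}
Applying B2's transfer function to that IN value gives OUT[B2] (row B2 above).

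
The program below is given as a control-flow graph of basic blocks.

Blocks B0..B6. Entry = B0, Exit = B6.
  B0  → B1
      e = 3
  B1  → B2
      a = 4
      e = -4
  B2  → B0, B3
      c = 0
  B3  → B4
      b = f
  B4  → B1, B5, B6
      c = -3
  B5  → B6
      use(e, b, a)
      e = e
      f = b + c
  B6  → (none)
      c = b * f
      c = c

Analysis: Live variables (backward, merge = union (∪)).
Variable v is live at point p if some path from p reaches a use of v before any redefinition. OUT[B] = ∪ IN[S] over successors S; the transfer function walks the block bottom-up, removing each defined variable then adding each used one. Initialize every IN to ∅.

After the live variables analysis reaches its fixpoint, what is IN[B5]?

Answer: {a, b, c, e}

Working:
Fixpoint table:
  B0: | IN={f} | OUT={f}
  B1: | IN={f} | OUT={a, e, f}
  B2: | IN={a, e, f} | OUT={a, e, f}
  B3: | IN={a, e, f} | OUT={a, b, e, f}
  B4: | IN={a, b, e, f} | OUT={a, b, c, e, f}
  B5: | IN={a, b, c, e} | OUT={b, f}
  B6: | IN={b, f} | OUT={}

Merge at B5: OUT[B5] = IN[B6] = {b, f}
Applying B5's transfer function to that OUT value gives IN[B5] (row B5 above).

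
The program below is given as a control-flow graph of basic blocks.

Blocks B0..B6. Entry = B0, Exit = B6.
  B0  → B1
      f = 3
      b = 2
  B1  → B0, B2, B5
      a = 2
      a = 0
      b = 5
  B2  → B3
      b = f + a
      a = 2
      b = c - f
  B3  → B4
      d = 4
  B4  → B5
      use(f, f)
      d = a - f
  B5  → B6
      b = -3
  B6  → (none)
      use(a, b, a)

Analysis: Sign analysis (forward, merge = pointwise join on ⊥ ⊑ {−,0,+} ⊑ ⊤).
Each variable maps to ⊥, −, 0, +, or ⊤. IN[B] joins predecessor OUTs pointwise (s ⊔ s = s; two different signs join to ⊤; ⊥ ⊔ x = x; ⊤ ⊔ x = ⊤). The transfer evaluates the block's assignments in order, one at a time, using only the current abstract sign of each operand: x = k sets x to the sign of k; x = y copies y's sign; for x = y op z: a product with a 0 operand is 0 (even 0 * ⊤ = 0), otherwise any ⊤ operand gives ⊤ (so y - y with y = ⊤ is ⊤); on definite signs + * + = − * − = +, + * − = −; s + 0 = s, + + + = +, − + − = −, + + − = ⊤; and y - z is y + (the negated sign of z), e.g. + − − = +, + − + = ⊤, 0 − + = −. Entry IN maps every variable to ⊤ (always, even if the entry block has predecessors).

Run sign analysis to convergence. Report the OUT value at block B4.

Answer: {a: +, b: ⊤, c: ⊤, d: ⊤, e: ⊤, f: +}

Trace:
Per-block solution:
  B0: | IN=(all ⊤) | OUT={b:+, f:+; rest ⊤}
  B1: | IN={b:+, f:+; rest ⊤} | OUT={a:0, b:+, f:+; rest ⊤}
  B2: | IN={a:0, b:+, f:+; rest ⊤} | OUT={a:+, f:+; rest ⊤}
  B3: | IN={a:+, f:+; rest ⊤} | OUT={a:+, d:+, f:+; rest ⊤}
  B4: | IN={a:+, d:+, f:+; rest ⊤} | OUT={a:+, f:+; rest ⊤}
  B5: | IN={f:+; rest ⊤} | OUT={b:-, f:+; rest ⊤}
  B6: | IN={b:-, f:+; rest ⊤} | OUT={b:-, f:+; rest ⊤}

Merge at B4: IN[B4] = OUT[B3] = {a: +, b: ⊤, c: ⊤, d: +, e: ⊤, f: +}
Applying B4's transfer function to that IN value gives OUT[B4] (row B4 above).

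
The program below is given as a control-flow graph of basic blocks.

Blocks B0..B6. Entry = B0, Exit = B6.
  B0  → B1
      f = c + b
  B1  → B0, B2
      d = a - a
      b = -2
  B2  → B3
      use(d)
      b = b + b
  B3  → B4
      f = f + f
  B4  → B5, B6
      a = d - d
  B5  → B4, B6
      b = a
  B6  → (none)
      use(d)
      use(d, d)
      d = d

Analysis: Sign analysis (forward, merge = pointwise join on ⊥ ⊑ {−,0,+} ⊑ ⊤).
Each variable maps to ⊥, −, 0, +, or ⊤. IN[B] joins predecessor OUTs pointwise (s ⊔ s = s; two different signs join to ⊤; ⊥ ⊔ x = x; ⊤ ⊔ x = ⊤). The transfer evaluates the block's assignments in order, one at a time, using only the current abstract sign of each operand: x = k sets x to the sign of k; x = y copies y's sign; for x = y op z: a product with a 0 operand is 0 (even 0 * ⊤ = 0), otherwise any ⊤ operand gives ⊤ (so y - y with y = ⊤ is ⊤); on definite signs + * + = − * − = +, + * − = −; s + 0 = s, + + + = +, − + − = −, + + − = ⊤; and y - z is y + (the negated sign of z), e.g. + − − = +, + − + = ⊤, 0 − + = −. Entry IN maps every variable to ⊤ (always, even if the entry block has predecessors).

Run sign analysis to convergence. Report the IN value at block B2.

Answer: {a: ⊤, b: -, c: ⊤, d: ⊤, e: ⊤, f: ⊤}

Trace:
Converged values:
  B0:   IN=(all ⊤)   OUT=(all ⊤)
  B1:   IN=(all ⊤)   OUT={b:-; rest ⊤}
  B2:   IN={b:-; rest ⊤}   OUT={b:-; rest ⊤}
  B3:   IN={b:-; rest ⊤}   OUT={b:-; rest ⊤}
  B4:   IN=(all ⊤)   OUT=(all ⊤)
  B5:   IN=(all ⊤)   OUT=(all ⊤)
  B6:   IN=(all ⊤)   OUT=(all ⊤)

Merge at B2: IN[B2] = OUT[B1] = {a: ⊤, b: -, c: ⊤, d: ⊤, e: ⊤, f: ⊤}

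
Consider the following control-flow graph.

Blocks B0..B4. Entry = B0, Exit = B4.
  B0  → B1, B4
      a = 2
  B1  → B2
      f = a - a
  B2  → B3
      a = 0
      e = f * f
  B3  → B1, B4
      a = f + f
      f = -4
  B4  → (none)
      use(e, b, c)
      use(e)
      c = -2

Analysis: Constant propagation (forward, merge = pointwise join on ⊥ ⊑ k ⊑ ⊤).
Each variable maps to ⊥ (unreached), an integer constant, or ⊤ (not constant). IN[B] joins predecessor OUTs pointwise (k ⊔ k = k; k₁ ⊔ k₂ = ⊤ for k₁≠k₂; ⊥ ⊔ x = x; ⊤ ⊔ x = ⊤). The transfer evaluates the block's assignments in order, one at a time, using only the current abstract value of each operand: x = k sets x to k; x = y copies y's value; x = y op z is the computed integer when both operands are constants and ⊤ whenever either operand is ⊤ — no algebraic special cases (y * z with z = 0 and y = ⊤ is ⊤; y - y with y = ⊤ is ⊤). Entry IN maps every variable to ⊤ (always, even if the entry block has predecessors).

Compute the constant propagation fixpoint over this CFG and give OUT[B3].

Answer: {a: ⊤, b: ⊤, c: ⊤, d: ⊤, e: ⊤, f: -4}

Derivation:
Converged values:
  B0:  IN=(all ⊤)  OUT={a:2; rest ⊤}
  B1:  IN=(all ⊤)  OUT=(all ⊤)
  B2:  IN=(all ⊤)  OUT={a:0; rest ⊤}
  B3:  IN={a:0; rest ⊤}  OUT={f:-4; rest ⊤}
  B4:  IN=(all ⊤)  OUT={c:-2; rest ⊤}

Merge at B3: IN[B3] = OUT[B2] = {a: 0, b: ⊤, c: ⊤, d: ⊤, e: ⊤, f: ⊤}
Applying B3's transfer function to that IN value gives OUT[B3] (row B3 above).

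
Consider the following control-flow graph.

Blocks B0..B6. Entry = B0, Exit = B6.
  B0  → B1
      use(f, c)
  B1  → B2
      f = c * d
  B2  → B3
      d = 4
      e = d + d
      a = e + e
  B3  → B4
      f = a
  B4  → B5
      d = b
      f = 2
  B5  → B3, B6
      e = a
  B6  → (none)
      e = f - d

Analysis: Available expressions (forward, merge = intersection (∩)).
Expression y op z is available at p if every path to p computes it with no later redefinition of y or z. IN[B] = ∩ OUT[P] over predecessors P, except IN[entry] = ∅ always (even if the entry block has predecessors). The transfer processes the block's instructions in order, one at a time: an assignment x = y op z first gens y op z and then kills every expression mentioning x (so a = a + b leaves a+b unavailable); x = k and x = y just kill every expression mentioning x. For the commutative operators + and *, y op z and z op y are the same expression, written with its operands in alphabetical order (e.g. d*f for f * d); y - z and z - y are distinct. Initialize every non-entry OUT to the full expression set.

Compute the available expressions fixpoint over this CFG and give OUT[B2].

Per-block solution:
  B0: | IN={} | OUT={}
  B1: | IN={} | OUT={c*d}
  B2: | IN={c*d} | OUT={d+d, e+e}
  B3: | IN={} | OUT={}
  B4: | IN={} | OUT={}
  B5: | IN={} | OUT={}
  B6: | IN={} | OUT={f-d}

Merge at B2: IN[B2] = OUT[B1] = {c*d}
Applying B2's transfer function to that IN value gives OUT[B2] (row B2 above).

Answer: {d+d, e+e}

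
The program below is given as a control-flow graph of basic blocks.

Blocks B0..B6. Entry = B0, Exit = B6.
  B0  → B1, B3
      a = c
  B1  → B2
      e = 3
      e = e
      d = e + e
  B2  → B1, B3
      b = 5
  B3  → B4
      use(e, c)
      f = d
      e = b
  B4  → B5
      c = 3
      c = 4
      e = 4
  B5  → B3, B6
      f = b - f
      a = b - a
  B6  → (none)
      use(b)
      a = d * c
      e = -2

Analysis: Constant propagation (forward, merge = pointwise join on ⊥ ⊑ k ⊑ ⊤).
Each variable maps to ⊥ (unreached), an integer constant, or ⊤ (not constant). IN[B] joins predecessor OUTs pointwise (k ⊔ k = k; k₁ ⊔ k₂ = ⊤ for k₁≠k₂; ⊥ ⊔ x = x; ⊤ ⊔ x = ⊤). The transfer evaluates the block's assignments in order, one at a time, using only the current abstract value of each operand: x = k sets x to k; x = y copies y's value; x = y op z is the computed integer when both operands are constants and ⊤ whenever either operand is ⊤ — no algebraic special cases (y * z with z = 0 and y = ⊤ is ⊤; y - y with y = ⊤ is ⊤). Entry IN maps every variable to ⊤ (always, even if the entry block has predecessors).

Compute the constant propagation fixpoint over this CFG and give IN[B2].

Per-block solution:
  B0:  IN=(all ⊤)  OUT=(all ⊤)
  B1:  IN=(all ⊤)  OUT={d:6, e:3; rest ⊤}
  B2:  IN={d:6, e:3; rest ⊤}  OUT={b:5, d:6, e:3; rest ⊤}
  B3:  IN=(all ⊤)  OUT=(all ⊤)
  B4:  IN=(all ⊤)  OUT={c:4, e:4; rest ⊤}
  B5:  IN={c:4, e:4; rest ⊤}  OUT={c:4, e:4; rest ⊤}
  B6:  IN={c:4, e:4; rest ⊤}  OUT={c:4, e:-2; rest ⊤}

Merge at B2: IN[B2] = OUT[B1] = {a: ⊤, b: ⊤, c: ⊤, d: 6, e: 3, f: ⊤}

Answer: {a: ⊤, b: ⊤, c: ⊤, d: 6, e: 3, f: ⊤}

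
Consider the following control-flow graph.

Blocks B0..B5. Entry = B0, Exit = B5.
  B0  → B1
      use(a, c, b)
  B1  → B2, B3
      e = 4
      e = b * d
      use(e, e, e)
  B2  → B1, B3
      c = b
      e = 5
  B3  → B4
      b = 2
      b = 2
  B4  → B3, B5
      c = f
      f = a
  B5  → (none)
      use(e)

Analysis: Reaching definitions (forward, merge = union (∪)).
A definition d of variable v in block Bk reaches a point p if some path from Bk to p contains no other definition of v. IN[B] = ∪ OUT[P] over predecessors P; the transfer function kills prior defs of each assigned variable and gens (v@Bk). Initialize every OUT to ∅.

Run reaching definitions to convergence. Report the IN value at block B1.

Answer: {c@B2, e@B2}

Working:
Fixpoint table:
  B0: | IN={} | OUT={}
  B1: | IN={c@B2, e@B2} | OUT={c@B2, e@B1}
  B2: | IN={c@B2, e@B1} | OUT={c@B2, e@B2}
  B3: | IN={b@B3, c@B2, c@B4, e@B1, e@B2, f@B4} | OUT={b@B3, c@B2, c@B4, e@B1, e@B2, f@B4}
  B4: | IN={b@B3, c@B2, c@B4, e@B1, e@B2, f@B4} | OUT={b@B3, c@B4, e@B1, e@B2, f@B4}
  B5: | IN={b@B3, c@B4, e@B1, e@B2, f@B4} | OUT={b@B3, c@B4, e@B1, e@B2, f@B4}

Merge at B1: IN[B1] = OUT[B0] ⊔ OUT[B2] = {c@B2, e@B2}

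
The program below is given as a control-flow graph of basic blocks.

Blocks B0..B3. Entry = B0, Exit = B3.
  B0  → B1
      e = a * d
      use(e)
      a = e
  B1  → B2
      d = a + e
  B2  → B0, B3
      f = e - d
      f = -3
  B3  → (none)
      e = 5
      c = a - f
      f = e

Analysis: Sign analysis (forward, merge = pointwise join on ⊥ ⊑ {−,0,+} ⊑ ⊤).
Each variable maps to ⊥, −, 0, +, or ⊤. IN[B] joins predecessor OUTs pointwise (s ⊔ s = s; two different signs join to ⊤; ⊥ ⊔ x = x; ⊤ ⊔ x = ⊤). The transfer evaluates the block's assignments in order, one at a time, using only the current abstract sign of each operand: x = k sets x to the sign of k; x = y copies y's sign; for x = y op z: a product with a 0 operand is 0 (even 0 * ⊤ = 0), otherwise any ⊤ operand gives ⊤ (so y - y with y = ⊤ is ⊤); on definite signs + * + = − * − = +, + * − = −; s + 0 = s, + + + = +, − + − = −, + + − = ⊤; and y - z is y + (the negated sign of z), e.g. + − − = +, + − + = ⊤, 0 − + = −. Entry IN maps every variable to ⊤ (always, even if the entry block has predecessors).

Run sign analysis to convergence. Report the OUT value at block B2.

Fixpoint table:
  B0:   IN=(all ⊤)   OUT=(all ⊤)
  B1:   IN=(all ⊤)   OUT=(all ⊤)
  B2:   IN=(all ⊤)   OUT={f:-; rest ⊤}
  B3:   IN={f:-; rest ⊤}   OUT={e:+, f:+; rest ⊤}

Merge at B2: IN[B2] = OUT[B1] = {a: ⊤, b: ⊤, c: ⊤, d: ⊤, e: ⊤, f: ⊤}
Applying B2's transfer function to that IN value gives OUT[B2] (row B2 above).

Answer: {a: ⊤, b: ⊤, c: ⊤, d: ⊤, e: ⊤, f: -}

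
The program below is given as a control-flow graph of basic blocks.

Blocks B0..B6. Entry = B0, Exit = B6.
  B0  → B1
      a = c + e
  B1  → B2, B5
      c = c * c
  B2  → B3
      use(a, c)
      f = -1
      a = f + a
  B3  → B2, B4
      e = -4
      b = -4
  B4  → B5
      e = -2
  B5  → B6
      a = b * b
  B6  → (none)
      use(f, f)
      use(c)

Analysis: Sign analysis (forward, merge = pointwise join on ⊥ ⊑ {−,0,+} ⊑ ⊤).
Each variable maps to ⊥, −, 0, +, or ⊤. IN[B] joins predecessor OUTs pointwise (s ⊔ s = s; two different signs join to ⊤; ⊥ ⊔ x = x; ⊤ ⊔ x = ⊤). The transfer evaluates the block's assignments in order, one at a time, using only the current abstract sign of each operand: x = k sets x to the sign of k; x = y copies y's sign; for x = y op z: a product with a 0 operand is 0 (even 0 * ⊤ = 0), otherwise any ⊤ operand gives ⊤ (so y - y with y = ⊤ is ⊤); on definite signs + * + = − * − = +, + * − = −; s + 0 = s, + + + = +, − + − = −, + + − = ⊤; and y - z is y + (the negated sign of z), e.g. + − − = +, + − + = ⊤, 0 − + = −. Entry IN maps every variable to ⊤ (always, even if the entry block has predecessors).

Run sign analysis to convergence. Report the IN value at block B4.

Answer: {a: ⊤, b: -, c: ⊤, d: ⊤, e: -, f: -}

Derivation:
Fixpoint table:
  B0:  IN=(all ⊤)  OUT=(all ⊤)
  B1:  IN=(all ⊤)  OUT=(all ⊤)
  B2:  IN=(all ⊤)  OUT={f:-; rest ⊤}
  B3:  IN={f:-; rest ⊤}  OUT={b:-, e:-, f:-; rest ⊤}
  B4:  IN={b:-, e:-, f:-; rest ⊤}  OUT={b:-, e:-, f:-; rest ⊤}
  B5:  IN=(all ⊤)  OUT=(all ⊤)
  B6:  IN=(all ⊤)  OUT=(all ⊤)

Merge at B4: IN[B4] = OUT[B3] = {a: ⊤, b: -, c: ⊤, d: ⊤, e: -, f: -}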